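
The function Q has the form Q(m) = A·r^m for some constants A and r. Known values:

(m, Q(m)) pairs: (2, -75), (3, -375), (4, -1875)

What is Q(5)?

Consecutive ratio: -375/(-75) = 5, and -1875/(-375) = 5, so r = 5.
Then A·5^2 = -75 gives A = -3, and Q(m) = -3·5^m.
Q(5) = -3·5^5 = -9375.

-9375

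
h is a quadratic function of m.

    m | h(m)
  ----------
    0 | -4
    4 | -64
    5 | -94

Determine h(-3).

Write h(m) = am² + bm + c; the 3 given values yield a linear system in the 3 coefficients.
Solving, h(m) = -3m² - 3m - 4.
Then h(-3) = -22.

-22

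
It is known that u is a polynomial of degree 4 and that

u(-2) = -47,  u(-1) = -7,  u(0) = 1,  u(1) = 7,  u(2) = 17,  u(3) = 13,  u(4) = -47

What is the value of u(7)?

First differences: 40, 8, 6, 10, -4, -60. Second differences: -32, -2, 4, -14, -56. Third differences: 30, 6, -18, -42. Fourth differences: -24, -24, -24.
Level-4 differences are constant, so u has degree 4.
Fitting a degree-4 polynomial gives u(n) = -n^4 + 3n³ + 4n + 1.
Then u(7) = -1343.

-1343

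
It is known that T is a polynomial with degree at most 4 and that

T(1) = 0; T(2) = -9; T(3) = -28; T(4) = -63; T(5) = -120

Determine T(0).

5

First differences: -9, -19, -35, -57. Second differences: -10, -16, -22. Third differences: -6, -6.
Level-3 differences are constant, so T has degree 3.
Fitting a degree-3 polynomial gives T(m) = -m³ + m² - 5m + 5.
Then T(0) = 5.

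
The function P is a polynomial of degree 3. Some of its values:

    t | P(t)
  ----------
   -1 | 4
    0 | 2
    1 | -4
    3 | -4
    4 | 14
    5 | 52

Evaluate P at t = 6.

116

Write P(t) = at³ + bt² + ct + d; the 6 given values yield a linear system in the 4 coefficients.
Solving, P(t) = t³ - 2t² - 5t + 2.
Then P(6) = 116.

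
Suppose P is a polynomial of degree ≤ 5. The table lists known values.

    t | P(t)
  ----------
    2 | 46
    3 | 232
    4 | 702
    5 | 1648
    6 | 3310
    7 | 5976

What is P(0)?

First differences: 186, 470, 946, 1662, 2666. Second differences: 284, 476, 716, 1004. Third differences: 192, 240, 288. Fourth differences: 48, 48.
Level-4 differences are constant, so P has degree 4.
Fitting a degree-4 polynomial gives P(t) = 2t^4 + 4t³ - 4t² - 2.
The constant term is P(0) = -2.

-2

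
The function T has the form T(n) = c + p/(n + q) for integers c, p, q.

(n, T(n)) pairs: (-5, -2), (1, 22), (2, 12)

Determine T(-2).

-8

(T(n) − c)(n + q) = p for each data point; the three points give a linear system in c and q, then p follows.
Solving: c = 2, q = 0, p = 20, so T(n) = 2 + 20/(n + 0).
Then T(-2) = 2 + 20/(-2) = -8.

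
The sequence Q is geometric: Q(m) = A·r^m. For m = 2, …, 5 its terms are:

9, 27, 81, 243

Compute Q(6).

729

Consecutive ratio: 27/9 = 3, and 81/27 = 3, so r = 3.
Then A·3^2 = 9 gives A = 1, and Q(m) = 1·3^m.
Q(6) = 1·3^6 = 729.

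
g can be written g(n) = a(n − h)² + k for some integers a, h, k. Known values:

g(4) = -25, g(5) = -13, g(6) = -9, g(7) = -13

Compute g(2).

-73

First differences 12, 4, -4; second difference -8 = 2a, so a = -4.
Expanding, the n-coefficient is −2ah = 8h; matching it to the data gives h = 6, and then k = -9.
So g(n) = -4(n − 6)² − 9.
g(2) = -4·(-4)² − 9 = -73.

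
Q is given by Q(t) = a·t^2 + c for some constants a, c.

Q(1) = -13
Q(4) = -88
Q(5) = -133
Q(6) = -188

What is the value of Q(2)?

From Q(1) = -13 and Q(4) = -88: 1a + c = -13 and 16a + c = -88.
Subtracting: 15a = -75, so a = -5; then c = -13 − (-5)·1 = -8.
So Q(t) = -5t² − 8, and Q(2) = -28.

-28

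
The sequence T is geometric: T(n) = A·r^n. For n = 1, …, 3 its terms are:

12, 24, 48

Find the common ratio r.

Consecutive ratio: 24/12 = 2, and 48/24 = 2, so r = 2.
Then A·2^1 = 12 gives A = 6, and T(n) = 6·2^n.

2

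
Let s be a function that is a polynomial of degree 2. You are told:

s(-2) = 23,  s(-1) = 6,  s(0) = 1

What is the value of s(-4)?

93

Write s(t) = at² + bt + c; the 3 given values yield a linear system in the 3 coefficients.
Solving, s(t) = 6t² + t + 1.
Then s(-4) = 93.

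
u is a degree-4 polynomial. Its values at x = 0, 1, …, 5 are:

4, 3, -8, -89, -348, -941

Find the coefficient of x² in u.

First differences: -1, -11, -81, -259, -593. Second differences: -10, -70, -178, -334. Third differences: -60, -108, -156. Fourth differences: -48, -48.
Level-4 differences are constant, so u has degree 4.
Fitting a degree-4 polynomial gives u(x) = -2x^4 + 2x³ + 3x² - 4x + 4.
The coefficient of x² is 3.

3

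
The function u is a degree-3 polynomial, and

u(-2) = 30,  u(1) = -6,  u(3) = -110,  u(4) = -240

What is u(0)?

Write u(x) = ax³ + bx² + cx + d; the 4 given values yield a linear system in the 4 coefficients.
Solving, u(x) = -3x³ - 2x² - 5x + 4.
The constant term is u(0) = 4.

4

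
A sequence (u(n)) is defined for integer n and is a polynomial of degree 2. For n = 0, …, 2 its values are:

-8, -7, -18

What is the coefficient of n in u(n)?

7

Write u(n) = an² + bn + c; the 3 given values yield a linear system in the 3 coefficients.
Solving, u(n) = -6n² + 7n - 8.
The coefficient of n is 7.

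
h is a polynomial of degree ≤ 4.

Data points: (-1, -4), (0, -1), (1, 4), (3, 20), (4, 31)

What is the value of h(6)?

Write h(k) = ak^4 + bk³ + ck² + dk + e; the 5 given values yield a linear system in the 5 coefficients.
Solving, the top 2 coefficients vanish, and h(k) = k² + 4k - 1.
Then h(6) = 59.

59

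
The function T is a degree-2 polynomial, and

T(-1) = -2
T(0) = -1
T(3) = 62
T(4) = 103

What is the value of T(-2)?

7

Write T(m) = am² + bm + c; the 4 given values yield a linear system in the 3 coefficients.
Solving, T(m) = 5m² + 6m - 1.
Then T(-2) = 7.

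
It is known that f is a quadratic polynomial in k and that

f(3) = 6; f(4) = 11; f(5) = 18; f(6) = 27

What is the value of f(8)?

51

First differences: 5, 7, 9. Second differences: 2, 2.
Level-2 differences are constant, so f has degree 2.
Fitting a degree-2 polynomial gives f(k) = k² - 2k + 3.
Then f(8) = 51.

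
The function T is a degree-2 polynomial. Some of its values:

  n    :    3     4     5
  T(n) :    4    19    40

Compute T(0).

-5

Write T(n) = an² + bn + c; the 3 given values yield a linear system in the 3 coefficients.
Solving, T(n) = 3n² - 6n - 5.
Then T(0) = -5.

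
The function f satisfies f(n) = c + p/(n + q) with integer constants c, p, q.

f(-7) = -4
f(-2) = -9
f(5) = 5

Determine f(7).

3

(f(n) − c)(n + q) = p for each data point; the three points give a linear system in c and q, then p follows.
Solving: c = -1, q = -1, p = 24, so f(n) = -1 + 24/(n − 1).
Then f(7) = -1 + 24/6 = 3.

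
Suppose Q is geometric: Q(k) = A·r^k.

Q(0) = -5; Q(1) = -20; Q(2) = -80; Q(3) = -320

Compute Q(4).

Consecutive ratio: -20/(-5) = 4, and -80/(-20) = 4, so r = 4.
Then A·4^0 = -5 gives A = -5, and Q(k) = -5·4^k.
Q(4) = -5·4^4 = -1280.

-1280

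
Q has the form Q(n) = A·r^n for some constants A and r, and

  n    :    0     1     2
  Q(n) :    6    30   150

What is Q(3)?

750

Consecutive ratio: 30/6 = 5, and 150/30 = 5, so r = 5.
Then A·5^0 = 6 gives A = 6, and Q(n) = 6·5^n.
Q(3) = 6·5^3 = 750.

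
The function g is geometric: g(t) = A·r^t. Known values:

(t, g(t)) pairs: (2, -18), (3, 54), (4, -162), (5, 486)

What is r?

Consecutive ratio: 54/(-18) = -3, and -162/54 = -3, so r = -3.
Then A·(-3)^2 = -18 gives A = -2, and g(t) = -2·(-3)^t.

-3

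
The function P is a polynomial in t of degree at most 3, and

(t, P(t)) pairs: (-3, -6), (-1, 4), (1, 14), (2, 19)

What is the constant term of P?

9

Write P(t) = at³ + bt² + ct + d; the 4 given values yield a linear system in the 4 coefficients.
Solving, the top 2 coefficients vanish, and P(t) = 5t + 9.
The constant term is P(0) = 9.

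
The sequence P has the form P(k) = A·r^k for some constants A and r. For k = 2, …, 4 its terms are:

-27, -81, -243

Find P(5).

Consecutive ratio: -81/(-27) = 3, and -243/(-81) = 3, so r = 3.
Then A·3^2 = -27 gives A = -3, and P(k) = -3·3^k.
P(5) = -3·3^5 = -729.

-729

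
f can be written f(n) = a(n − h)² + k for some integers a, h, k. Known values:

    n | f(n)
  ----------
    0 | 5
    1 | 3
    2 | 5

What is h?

1

First differences -2, 2; second difference 4 = 2a, so a = 2.
Expanding, the n-coefficient is −2ah = -4h; matching it to the data gives h = 1, and then k = 3.
So f(n) = 2(n − 1)² + 3.
Hence h = 1.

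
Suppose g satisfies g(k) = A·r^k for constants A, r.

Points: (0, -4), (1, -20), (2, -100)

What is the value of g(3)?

Consecutive ratio: -20/(-4) = 5, and -100/(-20) = 5, so r = 5.
Then A·5^0 = -4 gives A = -4, and g(k) = -4·5^k.
g(3) = -4·5^3 = -500.

-500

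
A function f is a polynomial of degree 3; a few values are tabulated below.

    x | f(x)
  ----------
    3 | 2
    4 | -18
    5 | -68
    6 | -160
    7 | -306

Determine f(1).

0

First differences: -20, -50, -92, -146. Second differences: -30, -42, -54. Third differences: -12, -12.
Level-3 differences are constant, so f has degree 3.
Fitting a degree-3 polynomial gives f(x) = -2x³ + 9x² - 9x + 2.
Then f(1) = 0.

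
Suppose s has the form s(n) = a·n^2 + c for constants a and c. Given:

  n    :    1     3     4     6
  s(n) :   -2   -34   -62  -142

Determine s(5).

From s(1) = -2 and s(3) = -34: 1a + c = -2 and 9a + c = -34.
Subtracting: 8a = -32, so a = -4; then c = -2 − (-4)·1 = 2.
So s(n) = -4n² + 2, and s(5) = -98.

-98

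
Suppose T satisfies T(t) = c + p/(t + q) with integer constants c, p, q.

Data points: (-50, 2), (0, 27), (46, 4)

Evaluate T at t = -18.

(T(t) − c)(t + q) = p for each data point; the three points give a linear system in c and q, then p follows.
Solving: c = 3, q = 2, p = 48, so T(t) = 3 + 48/(t + 2).
Then T(-18) = 3 + 48/(-16) = 0.

0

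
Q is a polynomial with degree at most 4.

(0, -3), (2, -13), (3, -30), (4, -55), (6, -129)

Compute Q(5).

-88

Write Q(k) = ak^4 + bk³ + ck² + dk + e; the 5 given values yield a linear system in the 5 coefficients.
Solving, the top 2 coefficients vanish, and Q(k) = -4k² + 3k - 3.
Then Q(5) = -88.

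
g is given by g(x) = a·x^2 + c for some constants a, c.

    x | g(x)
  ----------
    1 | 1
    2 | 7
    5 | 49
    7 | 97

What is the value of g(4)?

From g(1) = 1 and g(2) = 7: 1a + c = 1 and 4a + c = 7.
Subtracting: 3a = 6, so a = 2; then c = 1 − 2·1 = -1.
So g(x) = 2x² − 1, and g(4) = 31.

31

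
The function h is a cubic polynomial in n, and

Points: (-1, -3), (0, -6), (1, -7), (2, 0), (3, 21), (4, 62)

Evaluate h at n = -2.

-4

First differences: -3, -1, 7, 21, 41. Second differences: 2, 8, 14, 20. Third differences: 6, 6, 6.
Level-3 differences are constant, so h has degree 3.
Fitting a degree-3 polynomial gives h(n) = n³ + n² - 3n - 6.
Then h(-2) = -4.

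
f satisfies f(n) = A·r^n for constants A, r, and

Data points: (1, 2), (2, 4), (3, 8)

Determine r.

2

Consecutive ratio: 4/2 = 2, and 8/4 = 2, so r = 2.
Then A·2^1 = 2 gives A = 1, and f(n) = 1·2^n.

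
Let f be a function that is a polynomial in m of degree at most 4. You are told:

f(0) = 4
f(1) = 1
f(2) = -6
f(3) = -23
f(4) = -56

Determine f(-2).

22

Write f(m) = am^4 + bm³ + cm² + dm + e; the 5 given values yield a linear system in the 5 coefficients.
Solving, the leading coefficient vanishes, and f(m) = -m³ + m² - 3m + 4.
Then f(-2) = 22.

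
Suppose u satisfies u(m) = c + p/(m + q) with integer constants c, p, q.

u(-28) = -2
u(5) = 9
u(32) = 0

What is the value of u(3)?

29

(u(m) − c)(m + q) = p for each data point; the three points give a linear system in c and q, then p follows.
Solving: c = -1, q = -2, p = 30, so u(m) = -1 + 30/(m − 2).
Then u(3) = -1 + 30/1 = 29.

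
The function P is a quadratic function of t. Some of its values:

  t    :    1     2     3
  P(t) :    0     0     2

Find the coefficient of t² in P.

Write P(t) = at² + bt + c; the 3 given values yield a linear system in the 3 coefficients.
Solving, P(t) = t² - 3t + 2.
The coefficient of t² is 1.

1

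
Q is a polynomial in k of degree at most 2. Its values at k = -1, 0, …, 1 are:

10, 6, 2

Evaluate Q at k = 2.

First differences: -4, -4.
Level-1 differences are constant, so Q has degree 1.
Fitting a degree-1 polynomial gives Q(k) = -4k + 6.
Then Q(2) = -2.

-2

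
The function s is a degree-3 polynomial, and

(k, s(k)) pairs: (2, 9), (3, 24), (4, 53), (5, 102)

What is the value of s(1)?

Write s(k) = ak³ + bk² + ck + d; the 4 given values yield a linear system in the 4 coefficients.
Solving, s(k) = k³ - 2k² + 6k - 3.
Then s(1) = 2.

2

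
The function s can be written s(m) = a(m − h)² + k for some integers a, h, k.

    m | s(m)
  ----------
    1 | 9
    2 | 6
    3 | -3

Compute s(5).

First differences -3, -9; second difference -6 = 2a, so a = -3.
Expanding, the m-coefficient is −2ah = 6h; matching it to the data gives h = 1, and then k = 9.
So s(m) = -3(m − 1)² + 9.
s(5) = -3·4² + 9 = -39.

-39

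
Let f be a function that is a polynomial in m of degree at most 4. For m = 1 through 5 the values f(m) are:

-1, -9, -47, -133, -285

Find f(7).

First differences: -8, -38, -86, -152. Second differences: -30, -48, -66. Third differences: -18, -18.
Level-3 differences are constant, so f has degree 3.
Fitting a degree-3 polynomial gives f(m) = -3m³ + 3m² + 4m - 5.
Then f(7) = -859.

-859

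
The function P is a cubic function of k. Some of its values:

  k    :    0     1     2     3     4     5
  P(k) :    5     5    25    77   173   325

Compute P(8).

1237

First differences: 0, 20, 52, 96, 152. Second differences: 20, 32, 44, 56. Third differences: 12, 12, 12.
Level-3 differences are constant, so P has degree 3.
Fitting a degree-3 polynomial gives P(k) = 2k³ + 4k² - 6k + 5.
Then P(8) = 1237.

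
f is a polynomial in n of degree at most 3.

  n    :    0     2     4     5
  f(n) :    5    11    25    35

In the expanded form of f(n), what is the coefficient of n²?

1

Write f(n) = an³ + bn² + cn + d; the 4 given values yield a linear system in the 4 coefficients.
Solving, the leading coefficient vanishes, and f(n) = n² + n + 5.
The coefficient of n² is 1.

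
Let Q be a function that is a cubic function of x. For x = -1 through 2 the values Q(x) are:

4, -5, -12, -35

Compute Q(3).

-92

Write Q(x) = ax³ + bx² + cx + d; the 4 given values yield a linear system in the 4 coefficients.
Solving, Q(x) = -3x³ + x² - 5x - 5.
Then Q(3) = -92.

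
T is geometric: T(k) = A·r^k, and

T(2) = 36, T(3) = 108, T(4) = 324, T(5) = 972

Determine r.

Consecutive ratio: 108/36 = 3, and 324/108 = 3, so r = 3.
Then A·3^2 = 36 gives A = 4, and T(k) = 4·3^k.

3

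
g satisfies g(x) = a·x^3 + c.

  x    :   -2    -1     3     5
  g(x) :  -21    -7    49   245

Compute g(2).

11

From g(-2) = -21 and g(-1) = -7: -8a + c = -21 and -1a + c = -7.
Subtracting: 7a = 14, so a = 2; then c = -21 − 2·(-8) = -5.
So g(x) = 2x³ − 5, and g(2) = 11.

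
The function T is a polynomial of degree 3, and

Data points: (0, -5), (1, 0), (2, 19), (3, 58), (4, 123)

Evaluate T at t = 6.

355

Write T(t) = at³ + bt² + ct + d; the 5 given values yield a linear system in the 4 coefficients.
Solving, T(t) = t³ + 4t² - 5.
Then T(6) = 355.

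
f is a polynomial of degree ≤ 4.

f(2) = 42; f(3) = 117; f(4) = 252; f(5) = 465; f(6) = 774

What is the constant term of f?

First differences: 75, 135, 213, 309. Second differences: 60, 78, 96. Third differences: 18, 18.
Level-3 differences are constant, so f has degree 3.
Fitting a degree-3 polynomial gives f(t) = 3t³ + 3t² + 3t.
The constant term is f(0) = 0.

0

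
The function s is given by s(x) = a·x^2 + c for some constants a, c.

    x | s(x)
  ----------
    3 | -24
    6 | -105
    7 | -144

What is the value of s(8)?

-189

From s(3) = -24 and s(6) = -105: 9a + c = -24 and 36a + c = -105.
Subtracting: 27a = -81, so a = -3; then c = -24 − (-3)·9 = 3.
So s(x) = -3x² + 3, and s(8) = -189.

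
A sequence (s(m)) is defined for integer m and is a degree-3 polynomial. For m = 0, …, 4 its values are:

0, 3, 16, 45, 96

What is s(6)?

First differences: 3, 13, 29, 51. Second differences: 10, 16, 22. Third differences: 6, 6.
Level-3 differences are constant, so s has degree 3.
Fitting a degree-3 polynomial gives s(m) = m³ + 2m².
Then s(6) = 288.

288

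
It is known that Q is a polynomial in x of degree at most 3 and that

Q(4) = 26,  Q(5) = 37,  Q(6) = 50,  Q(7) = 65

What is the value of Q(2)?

First differences: 11, 13, 15. Second differences: 2, 2.
Level-2 differences are constant, so Q has degree 2.
Fitting a degree-2 polynomial gives Q(x) = x² + 2x + 2.
Then Q(2) = 10.

10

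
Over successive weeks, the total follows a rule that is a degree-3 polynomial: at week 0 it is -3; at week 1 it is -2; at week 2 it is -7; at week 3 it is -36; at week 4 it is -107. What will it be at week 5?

Write the value at m as P(m).
Write P(m) = am³ + bm² + cm + d; the 5 given values yield a linear system in the 4 coefficients.
Solving, P(m) = -3m³ + 6m² - 2m - 3.
Then P(5) = -238.

-238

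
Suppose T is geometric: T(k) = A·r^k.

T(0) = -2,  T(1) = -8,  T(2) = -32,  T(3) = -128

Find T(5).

-2048

Consecutive ratio: -8/(-2) = 4, and -32/(-8) = 4, so r = 4.
Then A·4^0 = -2 gives A = -2, and T(k) = -2·4^k.
T(5) = -2·4^5 = -2048.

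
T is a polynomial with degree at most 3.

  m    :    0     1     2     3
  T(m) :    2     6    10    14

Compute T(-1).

First differences: 4, 4, 4.
Level-1 differences are constant, so T has degree 1.
Fitting a degree-1 polynomial gives T(m) = 4m + 2.
Then T(-1) = -2.

-2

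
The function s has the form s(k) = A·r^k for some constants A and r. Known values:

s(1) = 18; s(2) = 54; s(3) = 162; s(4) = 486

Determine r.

3

Consecutive ratio: 54/18 = 3, and 162/54 = 3, so r = 3.
Then A·3^1 = 18 gives A = 6, and s(k) = 6·3^k.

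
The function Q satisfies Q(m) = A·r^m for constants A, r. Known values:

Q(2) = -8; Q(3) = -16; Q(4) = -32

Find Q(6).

-128

Consecutive ratio: -16/(-8) = 2, and -32/(-16) = 2, so r = 2.
Then A·2^2 = -8 gives A = -2, and Q(m) = -2·2^m.
Q(6) = -2·2^6 = -128.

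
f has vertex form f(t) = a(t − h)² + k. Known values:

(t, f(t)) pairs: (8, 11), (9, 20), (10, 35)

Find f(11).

56

First differences 9, 15; second difference 6 = 2a, so a = 3.
Expanding, the t-coefficient is −2ah = -6h; matching it to the data gives h = 7, and then k = 8.
So f(t) = 3(t − 7)² + 8.
f(11) = 3·4² + 8 = 56.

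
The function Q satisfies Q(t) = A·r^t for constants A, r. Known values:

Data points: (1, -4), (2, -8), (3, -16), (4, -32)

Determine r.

2

Consecutive ratio: -8/(-4) = 2, and -16/(-8) = 2, so r = 2.
Then A·2^1 = -4 gives A = -2, and Q(t) = -2·2^t.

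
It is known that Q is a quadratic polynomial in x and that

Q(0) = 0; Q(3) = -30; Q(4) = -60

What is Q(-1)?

Write Q(x) = ax² + bx + c; the 3 given values yield a linear system in the 3 coefficients.
Solving, Q(x) = -5x² + 5x.
Then Q(-1) = -10.

-10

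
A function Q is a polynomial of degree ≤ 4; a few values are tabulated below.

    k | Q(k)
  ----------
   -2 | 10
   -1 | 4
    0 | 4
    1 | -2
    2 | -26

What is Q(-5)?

184

First differences: -6, 0, -6, -24. Second differences: 6, -6, -18. Third differences: -12, -12.
Level-3 differences are constant, so Q has degree 3.
Fitting a degree-3 polynomial gives Q(k) = -2k³ - 3k² - k + 4.
Then Q(-5) = 184.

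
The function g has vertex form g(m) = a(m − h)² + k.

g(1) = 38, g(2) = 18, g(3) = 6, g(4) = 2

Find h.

4

First differences -20, -12, -4; second difference 8 = 2a, so a = 4.
Expanding, the m-coefficient is −2ah = -8h; matching it to the data gives h = 4, and then k = 2.
So g(m) = 4(m − 4)² + 2.
Hence h = 4.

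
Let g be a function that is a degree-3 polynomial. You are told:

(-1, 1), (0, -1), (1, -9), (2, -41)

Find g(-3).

59

Write g(m) = am³ + bm² + cm + d; the 4 given values yield a linear system in the 4 coefficients.
Solving, g(m) = -3m³ - 3m² - 2m - 1.
Then g(-3) = 59.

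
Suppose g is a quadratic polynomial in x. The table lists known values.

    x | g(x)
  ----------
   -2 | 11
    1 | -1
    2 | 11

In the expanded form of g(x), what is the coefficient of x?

0

Write g(x) = ax² + bx + c; the 3 given values yield a linear system in the 3 coefficients.
Solving, g(x) = 4x² - 5.
The coefficient of x is 0.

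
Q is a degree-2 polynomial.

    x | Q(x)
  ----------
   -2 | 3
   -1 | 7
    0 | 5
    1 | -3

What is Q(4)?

-63

Write Q(x) = ax² + bx + c; the 4 given values yield a linear system in the 3 coefficients.
Solving, Q(x) = -3x² - 5x + 5.
Then Q(4) = -63.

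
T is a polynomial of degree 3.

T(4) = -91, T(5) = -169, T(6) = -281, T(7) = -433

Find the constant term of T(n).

1

Write T(n) = an³ + bn² + cn + d; the 4 given values yield a linear system in the 4 coefficients.
Solving, T(n) = -n³ - 2n² + n + 1.
The constant term is T(0) = 1.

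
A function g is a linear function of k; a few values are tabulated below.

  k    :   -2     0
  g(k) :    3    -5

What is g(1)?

-9

Write g(k) = ak + b; the 2 given values yield a linear system in the 2 coefficients.
Solving, g(k) = -4k - 5.
Then g(1) = -9.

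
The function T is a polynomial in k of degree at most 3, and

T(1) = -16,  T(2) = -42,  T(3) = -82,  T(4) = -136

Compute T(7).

First differences: -26, -40, -54. Second differences: -14, -14.
Level-2 differences are constant, so T has degree 2.
Fitting a degree-2 polynomial gives T(k) = -7k² - 5k - 4.
Then T(7) = -382.

-382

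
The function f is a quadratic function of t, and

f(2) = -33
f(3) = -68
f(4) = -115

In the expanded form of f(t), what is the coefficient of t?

-5

Write f(t) = at² + bt + c; the 3 given values yield a linear system in the 3 coefficients.
Solving, f(t) = -6t² - 5t + 1.
The coefficient of t is -5.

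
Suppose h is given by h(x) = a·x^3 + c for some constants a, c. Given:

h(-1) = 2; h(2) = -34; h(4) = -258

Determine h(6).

From h(-1) = 2 and h(2) = -34: -1a + c = 2 and 8a + c = -34.
Subtracting: 9a = -36, so a = -4; then c = 2 − (-4)·(-1) = -2.
So h(x) = -4x³ − 2, and h(6) = -866.

-866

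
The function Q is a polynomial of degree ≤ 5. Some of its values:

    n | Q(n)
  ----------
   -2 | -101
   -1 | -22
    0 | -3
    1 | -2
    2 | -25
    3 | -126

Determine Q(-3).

First differences: 79, 19, 1, -23, -101. Second differences: -60, -18, -24, -78. Third differences: 42, -6, -54. Fourth differences: -48, -48.
Level-4 differences are constant, so Q has degree 4.
Fitting a degree-4 polynomial gives Q(n) = -2n^4 + 3n³ - 7n² + 7n - 3.
Then Q(-3) = -330.

-330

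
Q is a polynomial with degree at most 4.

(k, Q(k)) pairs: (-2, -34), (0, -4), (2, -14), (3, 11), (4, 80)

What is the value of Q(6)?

Write Q(k) = ak^4 + bk³ + ck² + dk + e; the 5 given values yield a linear system in the 5 coefficients.
Solving, the leading coefficient vanishes, and Q(k) = 3k³ - 5k² - 7k - 4.
Then Q(6) = 422.

422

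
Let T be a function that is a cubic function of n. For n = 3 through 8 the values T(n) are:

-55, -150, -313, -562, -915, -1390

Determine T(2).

First differences: -95, -163, -249, -353, -475. Second differences: -68, -86, -104, -122. Third differences: -18, -18, -18.
Level-3 differences are constant, so T has degree 3.
Fitting a degree-3 polynomial gives T(n) = -3n³ + 2n² + 2n + 2.
Then T(2) = -10.

-10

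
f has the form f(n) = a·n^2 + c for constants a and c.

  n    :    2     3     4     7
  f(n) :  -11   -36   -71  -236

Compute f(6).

From f(2) = -11 and f(3) = -36: 4a + c = -11 and 9a + c = -36.
Subtracting: 5a = -25, so a = -5; then c = -11 − (-5)·4 = 9.
So f(n) = -5n² + 9, and f(6) = -171.

-171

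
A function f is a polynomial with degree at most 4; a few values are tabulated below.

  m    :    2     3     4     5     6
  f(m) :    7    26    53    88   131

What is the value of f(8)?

241

First differences: 19, 27, 35, 43. Second differences: 8, 8, 8.
Level-2 differences are constant, so f has degree 2.
Fitting a degree-2 polynomial gives f(m) = 4m² - m - 7.
Then f(8) = 241.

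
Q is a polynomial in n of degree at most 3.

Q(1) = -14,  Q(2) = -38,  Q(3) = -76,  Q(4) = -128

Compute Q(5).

-194

Write Q(n) = an³ + bn² + cn + d; the 4 given values yield a linear system in the 4 coefficients.
Solving, the leading coefficient vanishes, and Q(n) = -7n² - 3n - 4.
Then Q(5) = -194.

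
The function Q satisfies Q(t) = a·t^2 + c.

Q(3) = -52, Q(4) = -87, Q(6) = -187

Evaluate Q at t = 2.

From Q(3) = -52 and Q(4) = -87: 9a + c = -52 and 16a + c = -87.
Subtracting: 7a = -35, so a = -5; then c = -52 − (-5)·9 = -7.
So Q(t) = -5t² − 7, and Q(2) = -27.

-27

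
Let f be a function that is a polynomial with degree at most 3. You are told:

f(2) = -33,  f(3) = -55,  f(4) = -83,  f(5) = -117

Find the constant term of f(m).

First differences: -22, -28, -34. Second differences: -6, -6.
Level-2 differences are constant, so f has degree 2.
Fitting a degree-2 polynomial gives f(m) = -3m² - 7m - 7.
The constant term is f(0) = -7.

-7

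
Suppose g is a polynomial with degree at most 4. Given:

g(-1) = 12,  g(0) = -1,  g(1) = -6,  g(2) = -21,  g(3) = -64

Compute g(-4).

Write g(t) = at^4 + bt³ + ct² + dt + e; the 5 given values yield a linear system in the 5 coefficients.
Solving, the leading coefficient vanishes, and g(t) = -3t³ + 4t² - 6t - 1.
Then g(-4) = 279.

279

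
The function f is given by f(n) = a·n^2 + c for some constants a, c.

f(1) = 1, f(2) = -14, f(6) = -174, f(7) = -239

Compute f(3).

From f(1) = 1 and f(2) = -14: 1a + c = 1 and 4a + c = -14.
Subtracting: 3a = -15, so a = -5; then c = 1 − (-5)·1 = 6.
So f(n) = -5n² + 6, and f(3) = -39.

-39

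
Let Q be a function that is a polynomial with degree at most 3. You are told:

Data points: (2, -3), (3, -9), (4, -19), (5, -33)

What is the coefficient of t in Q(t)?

4

First differences: -6, -10, -14. Second differences: -4, -4.
Level-2 differences are constant, so Q has degree 2.
Fitting a degree-2 polynomial gives Q(t) = -2t² + 4t - 3.
The coefficient of t is 4.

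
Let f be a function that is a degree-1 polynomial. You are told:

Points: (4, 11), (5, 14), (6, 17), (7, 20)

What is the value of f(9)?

26

First differences: 3, 3, 3.
Level-1 differences are constant, so f has degree 1.
Fitting a degree-1 polynomial gives f(n) = 3n - 1.
Then f(9) = 26.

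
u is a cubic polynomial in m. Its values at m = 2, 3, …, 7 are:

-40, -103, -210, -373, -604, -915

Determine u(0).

2

First differences: -63, -107, -163, -231, -311. Second differences: -44, -56, -68, -80. Third differences: -12, -12, -12.
Level-3 differences are constant, so u has degree 3.
Fitting a degree-3 polynomial gives u(m) = -2m³ - 4m² - 5m + 2.
Then u(0) = 2.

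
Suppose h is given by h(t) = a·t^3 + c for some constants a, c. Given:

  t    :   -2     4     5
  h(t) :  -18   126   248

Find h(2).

From h(-2) = -18 and h(4) = 126: -8a + c = -18 and 64a + c = 126.
Subtracting: 72a = 144, so a = 2; then c = -18 − 2·(-8) = -2.
So h(t) = 2t³ − 2, and h(2) = 14.

14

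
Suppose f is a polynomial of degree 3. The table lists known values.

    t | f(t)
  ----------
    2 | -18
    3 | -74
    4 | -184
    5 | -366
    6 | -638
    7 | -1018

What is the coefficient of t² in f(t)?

First differences: -56, -110, -182, -272, -380. Second differences: -54, -72, -90, -108. Third differences: -18, -18, -18.
Level-3 differences are constant, so f has degree 3.
Fitting a degree-3 polynomial gives f(t) = -3t³ + t + 4.
The coefficient of t² is 0.

0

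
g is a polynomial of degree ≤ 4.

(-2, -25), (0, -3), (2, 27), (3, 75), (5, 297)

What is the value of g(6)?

Write g(x) = ax^4 + bx³ + cx² + dx + e; the 5 given values yield a linear system in the 5 coefficients.
Solving, the leading coefficient vanishes, and g(x) = 2x³ + x² + 5x - 3.
Then g(6) = 495.

495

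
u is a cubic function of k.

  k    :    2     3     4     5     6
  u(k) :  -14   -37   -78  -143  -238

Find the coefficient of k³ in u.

-1

First differences: -23, -41, -65, -95. Second differences: -18, -24, -30. Third differences: -6, -6.
Level-3 differences are constant, so u has degree 3.
Fitting a degree-3 polynomial gives u(k) = -k³ - 4k + 2.
The coefficient of k³ is -1.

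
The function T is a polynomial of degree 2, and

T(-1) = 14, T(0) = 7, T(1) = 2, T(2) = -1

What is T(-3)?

First differences: -7, -5, -3. Second differences: 2, 2.
Level-2 differences are constant, so T has degree 2.
Fitting a degree-2 polynomial gives T(x) = x² - 6x + 7.
Then T(-3) = 34.

34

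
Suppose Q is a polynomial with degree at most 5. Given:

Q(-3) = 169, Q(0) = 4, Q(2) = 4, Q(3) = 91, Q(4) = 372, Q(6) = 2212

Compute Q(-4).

Write Q(n) = an^5 + bn^4 + cn³ + dn² + en + p; the 6 given values yield a linear system in the 6 coefficients.
Solving, the leading coefficient vanishes, and Q(n) = 2n^4 - n³ - 4n² - 4n + 4.
Then Q(-4) = 532.

532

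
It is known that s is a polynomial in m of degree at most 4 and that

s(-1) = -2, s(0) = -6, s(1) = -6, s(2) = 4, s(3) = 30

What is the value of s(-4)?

First differences: -4, 0, 10, 26. Second differences: 4, 10, 16. Third differences: 6, 6.
Level-3 differences are constant, so s has degree 3.
Fitting a degree-3 polynomial gives s(m) = m³ + 2m² - 3m - 6.
Then s(-4) = -26.

-26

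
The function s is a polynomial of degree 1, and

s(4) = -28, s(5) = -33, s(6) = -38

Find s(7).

Write s(t) = at + b; the 3 given values yield a linear system in the 2 coefficients.
Solving, s(t) = -5t - 8.
Then s(7) = -43.

-43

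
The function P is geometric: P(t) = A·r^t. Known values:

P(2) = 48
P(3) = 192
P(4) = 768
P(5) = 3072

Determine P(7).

Consecutive ratio: 192/48 = 4, and 768/192 = 4, so r = 4.
Then A·4^2 = 48 gives A = 3, and P(t) = 3·4^t.
P(7) = 3·4^7 = 49152.

49152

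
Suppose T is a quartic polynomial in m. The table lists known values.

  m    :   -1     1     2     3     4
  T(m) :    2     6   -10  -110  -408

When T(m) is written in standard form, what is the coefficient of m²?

2

Write T(m) = am^4 + bm³ + cm² + dm + e; the 5 given values yield a linear system in the 5 coefficients.
Solving, T(m) = -2m^4 + m³ + 2m² + m + 4.
The coefficient of m² is 2.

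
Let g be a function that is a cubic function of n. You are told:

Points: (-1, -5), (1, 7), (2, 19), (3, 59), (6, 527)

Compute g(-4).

-263

Write g(n) = an³ + bn² + cn + d; the 5 given values yield a linear system in the 4 coefficients.
Solving, g(n) = 3n³ - 4n² + 3n + 5.
Then g(-4) = -263.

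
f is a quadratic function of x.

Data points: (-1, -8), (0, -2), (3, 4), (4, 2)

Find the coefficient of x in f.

Write f(x) = ax² + bx + c; the 4 given values yield a linear system in the 3 coefficients.
Solving, f(x) = -x² + 5x - 2.
The coefficient of x is 5.

5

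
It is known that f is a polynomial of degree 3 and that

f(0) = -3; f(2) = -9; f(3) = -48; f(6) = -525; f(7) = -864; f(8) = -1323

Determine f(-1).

Write f(n) = an³ + bn² + cn + d; the 6 given values yield a linear system in the 4 coefficients.
Solving, f(n) = -3n³ + 3n² + 3n - 3.
Then f(-1) = 0.

0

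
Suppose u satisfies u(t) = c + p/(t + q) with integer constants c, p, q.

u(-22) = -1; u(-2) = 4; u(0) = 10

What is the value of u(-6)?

1

(u(t) − c)(t + q) = p for each data point; the three points give a linear system in c and q, then p follows.
Solving: c = -2, q = -2, p = -24, so u(t) = -2 − 24/(t − 2).
Then u(-6) = -2 − 24/(-8) = 1.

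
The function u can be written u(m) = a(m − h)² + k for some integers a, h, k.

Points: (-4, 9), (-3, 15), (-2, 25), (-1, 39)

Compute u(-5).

First differences 6, 10, 14; second difference 4 = 2a, so a = 2.
Expanding, the m-coefficient is −2ah = -4h; matching it to the data gives h = -5, and then k = 7.
So u(m) = 2(m + 5)² + 7.
u(-5) = 2·0² + 7 = 7.

7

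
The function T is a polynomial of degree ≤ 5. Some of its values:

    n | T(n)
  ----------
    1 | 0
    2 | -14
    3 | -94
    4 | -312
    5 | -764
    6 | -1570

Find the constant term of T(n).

-4

Write T(n) = an^5 + bn^4 + cn³ + dn² + en + p; the 6 given values yield a linear system in the 6 coefficients.
Solving, the leading coefficient vanishes, and T(n) = -n^4 - 2n³ + 4n² + 3n - 4.
The constant term is T(0) = -4.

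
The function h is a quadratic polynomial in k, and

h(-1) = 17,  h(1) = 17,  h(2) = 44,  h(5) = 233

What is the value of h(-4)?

152

Write h(k) = ak² + bk + c; the 4 given values yield a linear system in the 3 coefficients.
Solving, h(k) = 9k² + 8.
Then h(-4) = 152.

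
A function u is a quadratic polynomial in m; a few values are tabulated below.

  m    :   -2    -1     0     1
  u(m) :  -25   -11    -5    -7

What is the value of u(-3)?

-47

First differences: 14, 6, -2. Second differences: -8, -8.
Level-2 differences are constant, so u has degree 2.
Fitting a degree-2 polynomial gives u(m) = -4m² + 2m - 5.
Then u(-3) = -47.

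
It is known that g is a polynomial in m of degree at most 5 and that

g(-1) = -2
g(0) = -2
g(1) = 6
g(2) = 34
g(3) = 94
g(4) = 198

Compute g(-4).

Write g(m) = am^5 + bm^4 + cm³ + dm² + em + p; the 6 given values yield a linear system in the 6 coefficients.
Solving, the top 2 coefficients vanish, and g(m) = 2m³ + 4m² + 2m - 2.
Then g(-4) = -74.

-74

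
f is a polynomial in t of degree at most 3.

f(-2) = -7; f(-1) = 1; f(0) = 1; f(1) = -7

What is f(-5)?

First differences: 8, 0, -8. Second differences: -8, -8.
Level-2 differences are constant, so f has degree 2.
Fitting a degree-2 polynomial gives f(t) = -4t² - 4t + 1.
Then f(-5) = -79.

-79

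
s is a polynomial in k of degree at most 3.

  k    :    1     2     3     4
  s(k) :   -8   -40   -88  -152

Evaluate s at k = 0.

First differences: -32, -48, -64. Second differences: -16, -16.
Level-2 differences are constant, so s has degree 2.
Fitting a degree-2 polynomial gives s(k) = -8k² - 8k + 8.
Then s(0) = 8.

8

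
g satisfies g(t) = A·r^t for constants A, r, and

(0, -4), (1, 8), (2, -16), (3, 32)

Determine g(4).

-64

Consecutive ratio: 8/(-4) = -2, and -16/8 = -2, so r = -2.
Then A·(-2)^0 = -4 gives A = -4, and g(t) = -4·(-2)^t.
g(4) = -4·(-2)^4 = -64.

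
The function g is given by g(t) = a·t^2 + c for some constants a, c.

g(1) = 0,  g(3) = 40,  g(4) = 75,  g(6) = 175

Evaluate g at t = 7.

From g(1) = 0 and g(3) = 40: 1a + c = 0 and 9a + c = 40.
Subtracting: 8a = 40, so a = 5; then c = 0 − 5·1 = -5.
So g(t) = 5t² − 5, and g(7) = 240.

240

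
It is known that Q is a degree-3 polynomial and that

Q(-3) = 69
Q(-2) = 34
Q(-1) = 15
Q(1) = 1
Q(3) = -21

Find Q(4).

-50

Write Q(x) = ax³ + bx² + cx + d; the 5 given values yield a linear system in the 4 coefficients.
Solving, Q(x) = -x³ + 2x² - 6x + 6.
Then Q(4) = -50.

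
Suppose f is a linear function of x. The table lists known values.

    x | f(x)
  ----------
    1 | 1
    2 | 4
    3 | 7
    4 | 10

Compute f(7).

19

First differences: 3, 3, 3.
Level-1 differences are constant, so f has degree 1.
Fitting a degree-1 polynomial gives f(x) = 3x - 2.
Then f(7) = 19.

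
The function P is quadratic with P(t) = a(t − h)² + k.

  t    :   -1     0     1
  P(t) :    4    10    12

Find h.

First differences 6, 2; second difference -4 = 2a, so a = -2.
Expanding, the t-coefficient is −2ah = 4h; matching it to the data gives h = 1, and then k = 12.
So P(t) = -2(t − 1)² + 12.
Hence h = 1.

1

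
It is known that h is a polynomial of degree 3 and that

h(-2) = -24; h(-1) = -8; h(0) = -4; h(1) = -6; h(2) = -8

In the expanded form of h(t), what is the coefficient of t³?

1

Write h(t) = at³ + bt² + ct + d; the 5 given values yield a linear system in the 4 coefficients.
Solving, h(t) = t³ - 3t² - 4.
The coefficient of t³ is 1.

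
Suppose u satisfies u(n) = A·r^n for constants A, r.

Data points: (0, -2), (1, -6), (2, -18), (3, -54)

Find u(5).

-486

Consecutive ratio: -6/(-2) = 3, and -18/(-6) = 3, so r = 3.
Then A·3^0 = -2 gives A = -2, and u(n) = -2·3^n.
u(5) = -2·3^5 = -486.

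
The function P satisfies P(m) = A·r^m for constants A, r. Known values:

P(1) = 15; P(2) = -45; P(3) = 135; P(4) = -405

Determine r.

Consecutive ratio: -45/15 = -3, and 135/(-45) = -3, so r = -3.
Then A·(-3)^1 = 15 gives A = -5, and P(m) = -5·(-3)^m.

-3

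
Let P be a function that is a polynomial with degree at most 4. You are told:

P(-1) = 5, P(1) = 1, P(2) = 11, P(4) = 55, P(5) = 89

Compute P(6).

Write P(t) = at^4 + bt³ + ct² + dt + e; the 5 given values yield a linear system in the 5 coefficients.
Solving, the top 2 coefficients vanish, and P(t) = 4t² - 2t - 1.
Then P(6) = 131.

131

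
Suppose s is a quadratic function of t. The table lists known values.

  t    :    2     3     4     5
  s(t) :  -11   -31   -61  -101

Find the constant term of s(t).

Write s(t) = at² + bt + c; the 4 given values yield a linear system in the 3 coefficients.
Solving, s(t) = -5t² + 5t - 1.
The constant term is s(0) = -1.

-1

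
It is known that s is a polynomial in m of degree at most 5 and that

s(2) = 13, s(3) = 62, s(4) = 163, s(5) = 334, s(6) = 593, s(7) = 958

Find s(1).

First differences: 49, 101, 171, 259, 365. Second differences: 52, 70, 88, 106. Third differences: 18, 18, 18.
Level-3 differences are constant, so s has degree 3.
Fitting a degree-3 polynomial gives s(m) = 3m³ - m² - 3m - 1.
Then s(1) = -2.

-2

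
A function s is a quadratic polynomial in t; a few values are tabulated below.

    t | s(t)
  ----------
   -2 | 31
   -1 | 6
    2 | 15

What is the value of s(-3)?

70

Write s(t) = at² + bt + c; the 3 given values yield a linear system in the 3 coefficients.
Solving, s(t) = 7t² - 4t - 5.
Then s(-3) = 70.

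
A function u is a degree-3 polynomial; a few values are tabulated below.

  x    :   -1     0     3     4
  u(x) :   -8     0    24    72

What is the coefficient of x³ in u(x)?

Write u(x) = ax³ + bx² + cx + d; the 4 given values yield a linear system in the 4 coefficients.
Solving, u(x) = 2x³ - 4x² + 2x.
The coefficient of x³ is 2.

2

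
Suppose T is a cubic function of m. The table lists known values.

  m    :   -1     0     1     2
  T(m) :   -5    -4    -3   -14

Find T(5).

-239

Write T(m) = am³ + bm² + cm + d; the 4 given values yield a linear system in the 4 coefficients.
Solving, T(m) = -2m³ + 3m - 4.
Then T(5) = -239.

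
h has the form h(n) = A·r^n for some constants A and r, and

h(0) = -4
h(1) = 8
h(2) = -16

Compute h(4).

-64

Consecutive ratio: 8/(-4) = -2, and -16/8 = -2, so r = -2.
Then A·(-2)^0 = -4 gives A = -4, and h(n) = -4·(-2)^n.
h(4) = -4·(-2)^4 = -64.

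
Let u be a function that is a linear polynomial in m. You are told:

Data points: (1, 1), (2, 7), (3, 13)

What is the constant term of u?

-5

First differences: 6, 6.
Level-1 differences are constant, so u has degree 1.
Fitting a degree-1 polynomial gives u(m) = 6m - 5.
The constant term is u(0) = -5.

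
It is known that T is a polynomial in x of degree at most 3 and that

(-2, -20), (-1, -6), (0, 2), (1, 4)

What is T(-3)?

First differences: 14, 8, 2. Second differences: -6, -6.
Level-2 differences are constant, so T has degree 2.
Fitting a degree-2 polynomial gives T(x) = -3x² + 5x + 2.
Then T(-3) = -40.

-40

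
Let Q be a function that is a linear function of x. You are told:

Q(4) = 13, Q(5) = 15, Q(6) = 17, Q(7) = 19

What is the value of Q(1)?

7

First differences: 2, 2, 2.
Level-1 differences are constant, so Q has degree 1.
Fitting a degree-1 polynomial gives Q(x) = 2x + 5.
Then Q(1) = 7.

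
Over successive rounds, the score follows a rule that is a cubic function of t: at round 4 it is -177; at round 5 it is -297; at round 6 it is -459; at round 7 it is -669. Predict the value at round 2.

-39

Write the value at t as T(t).
Write T(t) = at³ + bt² + ct + d; the 4 given values yield a linear system in the 4 coefficients.
Solving, T(t) = -t³ - 6t² - 5t + 3.
Then T(2) = -39.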